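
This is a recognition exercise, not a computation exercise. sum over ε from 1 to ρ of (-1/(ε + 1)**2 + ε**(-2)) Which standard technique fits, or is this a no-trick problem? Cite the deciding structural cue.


Diagnosis: telescoping — this sum is a zipper: each term contributes ε**(-2) and removes the next index's value, which the following term puts back, closing term by term.


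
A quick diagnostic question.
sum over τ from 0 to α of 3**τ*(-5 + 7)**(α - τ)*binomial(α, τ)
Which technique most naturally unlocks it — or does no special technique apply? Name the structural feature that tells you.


Method: the binomial theorem — binomial(α, τ) weighting matched powers of 3 and (-5 + 7) is the expanded form of (3 + (-5 + 7))^α — fold it back up.


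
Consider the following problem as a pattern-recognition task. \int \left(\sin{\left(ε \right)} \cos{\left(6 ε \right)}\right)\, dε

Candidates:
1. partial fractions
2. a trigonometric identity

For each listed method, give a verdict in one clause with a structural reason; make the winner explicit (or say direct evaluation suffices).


Technique: a trigonometric identity — distinct frequencies under one product (\sin{\left(ε \right)} \cos{\left(6 ε \right)}): the product-to-sum identity is the systematic route to an integrable form.
- partial fractions — the expression is not a ratio of polynomials that decomposes further.
- a trigonometric identity: yes — fits the structure here.


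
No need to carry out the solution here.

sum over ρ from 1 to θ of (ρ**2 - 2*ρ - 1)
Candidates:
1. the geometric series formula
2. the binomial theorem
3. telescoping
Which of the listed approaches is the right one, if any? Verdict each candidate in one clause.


Method: no special technique — recognize the absence of structure: constant-multiple powers of ρ summed plainly, no special method required.
- the geometric series formula — the ratio of consecutive terms depends on the index.
- the binomial theorem: the terms do not reassemble into a binomial power.
- telescoping: as presented, consecutive terms share no shifted copy to cancel against — no rewrite is on display to change that.


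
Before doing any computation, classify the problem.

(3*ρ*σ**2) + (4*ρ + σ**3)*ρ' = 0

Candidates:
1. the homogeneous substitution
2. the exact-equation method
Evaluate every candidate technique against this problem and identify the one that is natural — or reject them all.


Verdict: the exact-equation method — equality of cross partials is the green light — assemble the potential function term by term.
- the homogeneous substitution — the ratio of the variables does not determine the slope.
- the exact-equation method — yes, a natural case for it.


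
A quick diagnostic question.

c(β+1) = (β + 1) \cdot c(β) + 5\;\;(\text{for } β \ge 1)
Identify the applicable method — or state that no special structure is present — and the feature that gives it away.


Technique: a summation factor — first-order linear but the coefficient β + 1 moves with the index — divide by the cumulative product and telescope.


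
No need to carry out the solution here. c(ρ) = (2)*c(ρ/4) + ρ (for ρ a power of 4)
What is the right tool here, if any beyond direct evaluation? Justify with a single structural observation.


Method: the master substitution — the argument contracts 4-fold per step: reindex ρ exponentially and solve the linear recurrence in the new index.


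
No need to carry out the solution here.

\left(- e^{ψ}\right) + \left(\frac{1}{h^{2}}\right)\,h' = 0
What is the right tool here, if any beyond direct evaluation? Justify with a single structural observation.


Method: separation of variables — solved for the derivative, the right side splits multiplicatively into a function of each variable alone — divide and integrate each side. One could also solve this as an exact equation; with each coefficient in its own variable, separating is the same work with fewer steps.


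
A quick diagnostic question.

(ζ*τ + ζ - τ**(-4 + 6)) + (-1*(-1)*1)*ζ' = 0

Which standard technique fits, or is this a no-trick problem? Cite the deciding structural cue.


Technique: a linear integrating factor — linear in the unknown with genuine forcing: multiply through by the exponential of the integrated coefficient and the left side closes into one derivative.


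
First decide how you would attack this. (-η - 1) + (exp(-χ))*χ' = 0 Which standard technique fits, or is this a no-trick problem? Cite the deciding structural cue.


Verdict: separation of variables — all dependence on the two variables factors apart, the defining separable shape. The cross-partial test also passes here (vacuously, each side single-variable); the potential-function route would work, separation is simply more immediate.


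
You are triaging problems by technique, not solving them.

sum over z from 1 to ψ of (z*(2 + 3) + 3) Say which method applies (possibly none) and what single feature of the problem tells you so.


Verdict: no special technique — this is bookkeeping, not technique: standard formulas for sums of constant-multiple powers of z apply termwise.


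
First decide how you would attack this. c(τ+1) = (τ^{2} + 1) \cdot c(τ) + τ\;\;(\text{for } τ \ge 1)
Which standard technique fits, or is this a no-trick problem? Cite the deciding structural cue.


Method: a summation factor — an index-dependent multiplier τ^{2} + 1 rules out characteristic roots; a summation factor converts it to a pure difference.


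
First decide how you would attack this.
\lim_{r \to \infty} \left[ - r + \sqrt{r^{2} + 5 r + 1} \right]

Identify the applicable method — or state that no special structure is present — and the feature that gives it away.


Diagnosis: conjugate multiplication — two divergent pieces with a minus sign between them and a radical in the mix: rationalize \sqrt{r^{2} + 5 r + 1} - r before any limit law applies.


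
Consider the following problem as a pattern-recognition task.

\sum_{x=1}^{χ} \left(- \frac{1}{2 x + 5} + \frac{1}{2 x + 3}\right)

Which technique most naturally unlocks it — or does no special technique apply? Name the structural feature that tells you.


Verdict: telescoping — consecutive terms evaluate one function at adjacent indices (\frac{1}{2 x + 3} is its current value): one term's tail is the next term's head, so the chain collapses.


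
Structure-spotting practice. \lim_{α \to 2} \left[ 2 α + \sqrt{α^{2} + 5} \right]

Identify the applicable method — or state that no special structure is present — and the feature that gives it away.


Verdict: no special technique — no vanishing denominator and no indeterminate clash at the point — evaluation is immediate.


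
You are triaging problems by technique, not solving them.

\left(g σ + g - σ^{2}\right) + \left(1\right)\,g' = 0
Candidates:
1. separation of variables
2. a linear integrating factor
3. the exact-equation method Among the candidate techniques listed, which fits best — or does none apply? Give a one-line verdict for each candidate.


Best approach: a linear integrating factor — linear in the unknown with genuine forcing: multiply through by the exponential of the integrated coefficient and the left side closes into one derivative.
- separation of variables: no division isolates the independent variable from the unknown.
- a linear integrating factor: applies; the problem has the shape this method handles.
- the exact-equation method — the mixed-partials test fails on this split — it is not an exact differential as presented.


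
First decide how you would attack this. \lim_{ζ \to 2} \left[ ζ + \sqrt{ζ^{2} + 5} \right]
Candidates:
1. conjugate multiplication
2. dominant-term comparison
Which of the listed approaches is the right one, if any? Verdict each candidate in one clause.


Diagnosis: no special technique — the function is continuous at 2; evaluation is itself the limit, no machinery required.
- conjugate multiplication — there is no infinity-minus-infinity radical difference to rationalize.
- dominant-term comparison: leading-power comparison does not apply to this form.


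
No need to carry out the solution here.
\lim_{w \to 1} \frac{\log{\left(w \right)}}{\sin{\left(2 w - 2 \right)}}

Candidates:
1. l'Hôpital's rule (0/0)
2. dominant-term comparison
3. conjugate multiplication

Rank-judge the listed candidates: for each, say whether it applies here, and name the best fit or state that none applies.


Best approach: l'Hôpital's rule (0/0) — numerator and denominator both vanish at 1 — a genuine 0/0 form, which is exactly when l'Hôpital applies. Expanding numerator and denominator to first order gives the same value — the rule automates exactly that.
- l'Hôpital's rule (0/0): yes — fits the structure here.
- dominant-term comparison — no dominant power emerges to decide the limit by degree comparison.
- conjugate multiplication: the conjugate move applies to radical differences, which this is not.


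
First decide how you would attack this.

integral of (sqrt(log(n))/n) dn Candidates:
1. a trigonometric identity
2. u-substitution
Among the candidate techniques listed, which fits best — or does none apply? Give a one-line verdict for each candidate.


Best approach: u-substitution — everything non-trivial happens through the inner expression log(n), and its derivative accounts for the remaining factor up to a constant, so set u = log(n).
- a trigonometric identity — there is no trigonometric structure at all — the integrand carries no sine or cosine to rewrite.
- u-substitution — applies; the problem has the shape this method handles.


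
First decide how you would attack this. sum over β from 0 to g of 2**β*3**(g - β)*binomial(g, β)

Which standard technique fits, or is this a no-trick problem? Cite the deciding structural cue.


Best approach: the binomial theorem — the binomial coefficients weight matched powers of 2 and 3, which is exactly the expansion of a binomial power.


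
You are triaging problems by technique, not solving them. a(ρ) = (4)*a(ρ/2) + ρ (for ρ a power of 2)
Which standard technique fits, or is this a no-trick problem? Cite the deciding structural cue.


Diagnosis: the master substitution — divide-the-index recursion (ρ/2 inside the call) straightens out once the index is rewritten as 2^m.


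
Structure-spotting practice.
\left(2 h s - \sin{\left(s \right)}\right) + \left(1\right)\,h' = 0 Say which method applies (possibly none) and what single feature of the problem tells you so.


Verdict: a linear integrating factor — the unknown enters only to the first power against a nonzero forcing term — the integrating-factor template applies directly.


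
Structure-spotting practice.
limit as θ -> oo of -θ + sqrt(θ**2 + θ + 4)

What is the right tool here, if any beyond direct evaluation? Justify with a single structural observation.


Diagnosis: conjugate multiplication — two divergent pieces with a minus sign between them and a radical in the mix: rationalize sqrt(θ**2 + θ + 4) - θ before any limit law applies.


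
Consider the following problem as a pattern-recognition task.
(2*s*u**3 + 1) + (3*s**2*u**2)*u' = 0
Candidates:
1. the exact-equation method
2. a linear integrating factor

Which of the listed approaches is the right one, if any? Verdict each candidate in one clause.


Technique: the exact-equation method — check exactness first: here it holds (2*s*u**3 + 1, 3*s**2*u**2 have matching cross partials), so no integrating factor is needed.
- the exact-equation method: yes, a natural case for it.
- a linear integrating factor — the unknown enters nonlinearly (through a power, a denominator, or a transcendental function), which the linear integrating-factor recipe cannot absorb as-is — any repair would come from a preliminary substitution, not the factor.


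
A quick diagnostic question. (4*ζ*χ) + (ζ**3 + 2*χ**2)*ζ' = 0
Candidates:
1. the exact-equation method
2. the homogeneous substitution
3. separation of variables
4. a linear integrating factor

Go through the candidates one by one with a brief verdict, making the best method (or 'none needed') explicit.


Diagnosis: the exact-equation method — the cross partial derivatives of 4*ζ*χ and ζ**3 + 2*χ**2 agree, so the left side is the total differential of one potential in χ and ζ.
- the exact-equation method: applicable, and directly so.
- the homogeneous substitution: the slope does not depend on the ratio of the variables alone.
- separation of variables: no division isolates the independent variable from the unknown.
- a linear integrating factor: a nonlinear term in the unknown puts this outside the integrating-factor template.


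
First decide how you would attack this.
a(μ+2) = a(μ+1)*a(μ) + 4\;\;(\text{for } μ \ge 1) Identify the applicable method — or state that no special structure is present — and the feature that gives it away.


Technique: no special technique — the recurrence is nonlinear in the sequence values; study it directly, no linear machinery applies.


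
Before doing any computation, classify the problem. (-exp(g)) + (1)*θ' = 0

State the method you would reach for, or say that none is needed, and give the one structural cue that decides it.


Diagnosis: no special technique — the slope is a pure function of g; integrate both sides and be done.


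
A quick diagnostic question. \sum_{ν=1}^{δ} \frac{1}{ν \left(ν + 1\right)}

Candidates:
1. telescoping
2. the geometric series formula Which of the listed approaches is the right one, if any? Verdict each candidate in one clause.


Best approach: telescoping — after splitting \frac{1}{ν \left(ν + 1\right)} into partial fractions, the pieces are shifted copies of one function and cancel telescopically.
- telescoping — applicable, and directly so.
- the geometric series formula: consecutive terms are not related by a fixed multiplier.


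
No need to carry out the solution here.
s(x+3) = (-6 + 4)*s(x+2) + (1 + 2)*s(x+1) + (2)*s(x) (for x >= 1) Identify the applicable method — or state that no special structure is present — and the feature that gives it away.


Diagnosis: the characteristic-root method — this is the constant-coefficient homogeneous case — the whole solution in x reduces to a polynomial's roots.


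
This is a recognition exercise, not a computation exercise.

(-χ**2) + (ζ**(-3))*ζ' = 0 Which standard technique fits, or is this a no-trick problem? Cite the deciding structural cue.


Best approach: separation of variables — solved for the derivative, the right side splits multiplicatively into a function of each variable alone — divide and integrate each side. The cross-partial test also passes here (vacuously, each side single-variable); the potential-function route would work, separation is simply more immediate.


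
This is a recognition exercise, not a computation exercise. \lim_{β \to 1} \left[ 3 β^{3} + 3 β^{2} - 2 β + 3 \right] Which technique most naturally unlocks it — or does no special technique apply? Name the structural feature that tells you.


Verdict: no special technique — no denominator vanishes and nothing blows up at 1: direct substitution is the whole computation.


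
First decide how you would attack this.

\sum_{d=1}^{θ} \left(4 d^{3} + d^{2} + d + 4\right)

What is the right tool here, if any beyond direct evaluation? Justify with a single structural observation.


Method: no special technique — Faulhaber territory: sum each constant-multiple power of d with its closed-form formula, no trick required.


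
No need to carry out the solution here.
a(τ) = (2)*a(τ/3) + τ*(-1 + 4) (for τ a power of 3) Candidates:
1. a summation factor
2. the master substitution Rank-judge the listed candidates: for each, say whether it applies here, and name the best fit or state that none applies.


Verdict: the master substitution — the argument contracts 3-fold per step: reindex τ exponentially and solve the linear recurrence in the new index.
- a summation factor: the recursion divides its index rather than shifting it — there is no previous-term chain for a summation factor to telescope.
- the master substitution — yes, a natural case for it.


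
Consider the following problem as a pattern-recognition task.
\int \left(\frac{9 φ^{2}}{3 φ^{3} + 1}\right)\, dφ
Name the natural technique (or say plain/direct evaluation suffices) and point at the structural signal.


Verdict: u-substitution — everything non-trivial happens through the inner expression 3 φ^{3} + 1, and its derivative accounts for the remaining factor up to a constant, so set u = 3 φ^{3} + 1.


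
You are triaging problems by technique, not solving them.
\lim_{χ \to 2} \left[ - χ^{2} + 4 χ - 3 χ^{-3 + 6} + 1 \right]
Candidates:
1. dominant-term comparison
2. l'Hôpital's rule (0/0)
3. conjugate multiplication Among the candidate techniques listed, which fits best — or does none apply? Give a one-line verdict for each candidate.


Verdict: no special technique — the function is continuous at 2; evaluation is itself the limit, no machinery required.
- dominant-term comparison — this limit is not decided by comparing leading-term growth at infinity.
- l'Hôpital's rule (0/0): substituting the point produces a determinate value, not a 0 over 0 clash.
- conjugate multiplication: rationalization has no target — no divergent radical difference appears.


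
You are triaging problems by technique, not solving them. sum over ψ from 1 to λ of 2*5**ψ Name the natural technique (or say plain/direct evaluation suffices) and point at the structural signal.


Best approach: the geometric series formula — check a ratio of consecutive terms: it is 5, independent of the index, so the geometric formula closes the sum.


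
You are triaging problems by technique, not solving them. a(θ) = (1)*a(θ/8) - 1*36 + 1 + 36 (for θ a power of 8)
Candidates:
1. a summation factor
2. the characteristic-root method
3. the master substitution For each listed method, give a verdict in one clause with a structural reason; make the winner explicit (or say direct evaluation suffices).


Best approach: the master substitution — index division is the fingerprint: θ/8 in the recursive call means substitute θ = 8^m.
- a summation factor — the recursion divides its index rather than shifting it — there is no previous-term chain for a summation factor to telescope.
- the characteristic-root method — the recursion divides its index rather than shifting it — outside the constant-shift family the root method covers.
- the master substitution — applies; the problem has the shape this method handles.


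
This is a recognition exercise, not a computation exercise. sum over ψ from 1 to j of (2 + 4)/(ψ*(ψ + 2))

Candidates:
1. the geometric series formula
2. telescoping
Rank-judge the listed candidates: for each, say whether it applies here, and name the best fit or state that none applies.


Method: telescoping — (2 + 4)/(ψ*(ψ + 2)) hides a difference of shifted reciprocals — decompose it and the middle of the sum vanishes.
- the geometric series formula — there is no constant term-to-term ratio.
- telescoping — applies; the problem has the shape this method handles.


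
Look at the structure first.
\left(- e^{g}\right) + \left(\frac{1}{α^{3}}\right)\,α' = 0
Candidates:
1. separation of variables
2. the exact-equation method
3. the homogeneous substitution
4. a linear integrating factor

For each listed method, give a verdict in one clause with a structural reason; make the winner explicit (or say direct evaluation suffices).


Diagnosis: separation of variables — solved for the derivative, the right side splits multiplicatively into a function of each variable alone — divide and integrate each side.
- separation of variables: yes — fits the structure here.
- the exact-equation method: with no real cross-dependence between the variables, the exact-equation machinery is a detour rather than the natural reading.
- the homogeneous substitution — the slope changes under joint rescaling, failing the degree-zero test.
- a linear integrating factor — a nonlinear term in the unknown puts this outside the integrating-factor template.


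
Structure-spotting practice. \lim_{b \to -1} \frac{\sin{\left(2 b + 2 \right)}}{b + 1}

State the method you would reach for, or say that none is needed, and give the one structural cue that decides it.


Diagnosis: l'Hôpital's rule (0/0) — numerator and denominator both vanish at -1 — a genuine 0/0 form, which is exactly when l'Hôpital applies. The standard small-argument limits would also carry it; the rule is the systematic route.


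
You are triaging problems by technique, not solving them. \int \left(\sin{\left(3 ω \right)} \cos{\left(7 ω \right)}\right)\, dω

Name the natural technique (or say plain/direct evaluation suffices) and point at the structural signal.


Verdict: a trigonometric identity — apply product-to-sum to \sin{\left(3 ω \right)} \cos{\left(7 ω \right)}: two clean single-angle terms replace one awkward product.


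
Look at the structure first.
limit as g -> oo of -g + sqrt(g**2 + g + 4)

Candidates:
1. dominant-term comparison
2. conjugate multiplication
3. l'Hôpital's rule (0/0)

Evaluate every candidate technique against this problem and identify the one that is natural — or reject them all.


Diagnosis: conjugate multiplication — an infinity-minus-infinity difference with a surviving radical — multiply by the conjugate to cancel the divergence.
- dominant-term comparison: this limit is not decided by comparing leading-term growth at infinity.
- conjugate multiplication — a fit — the right tool for this form.
- l'Hôpital's rule (0/0): no quotient structure at all: the clash is ∞ minus ∞, which rationalizing converts into a tractable ratio.


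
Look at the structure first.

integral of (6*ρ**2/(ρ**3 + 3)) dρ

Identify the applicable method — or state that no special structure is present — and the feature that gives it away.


Best approach: u-substitution — collected, the integrand has one factor that is, up to a constant, the derivative of an inner expression the rest depends on — substitute for that inner expression.


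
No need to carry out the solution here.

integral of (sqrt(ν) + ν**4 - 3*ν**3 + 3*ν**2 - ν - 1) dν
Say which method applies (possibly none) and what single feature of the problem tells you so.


Method: no special technique — nothing composite, nothing rational, nothing trigonometric — each constant-multiple power of ν integrates by the power rule alone.


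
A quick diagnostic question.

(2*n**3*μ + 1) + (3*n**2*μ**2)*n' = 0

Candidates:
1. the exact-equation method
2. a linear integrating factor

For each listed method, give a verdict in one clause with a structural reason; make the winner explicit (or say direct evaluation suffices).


Verdict: the exact-equation method — check exactness first: here it holds (2*n**3*μ + 1, 3*n**2*μ**2 have matching cross partials), so no integrating factor is needed.
- the exact-equation method: applies; the problem has the shape this method handles.
- a linear integrating factor — the unknown enters nonlinearly (through a power, a denominator, or a transcendental function), which the linear integrating-factor recipe cannot absorb as-is — any repair would come from a preliminary substitution, not the factor.


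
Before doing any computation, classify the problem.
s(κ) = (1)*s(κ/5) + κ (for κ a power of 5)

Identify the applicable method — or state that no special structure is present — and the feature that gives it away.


Diagnosis: the master substitution — the call at κ/5 makes this multiplicative recursion; the master-style substitution converts it to additive.


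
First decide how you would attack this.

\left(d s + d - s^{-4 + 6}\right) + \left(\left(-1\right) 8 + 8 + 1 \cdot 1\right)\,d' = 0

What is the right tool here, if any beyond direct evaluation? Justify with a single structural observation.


Method: a linear integrating factor — the unknown enters only to the first power against a nonzero forcing term — the integrating-factor template applies directly.


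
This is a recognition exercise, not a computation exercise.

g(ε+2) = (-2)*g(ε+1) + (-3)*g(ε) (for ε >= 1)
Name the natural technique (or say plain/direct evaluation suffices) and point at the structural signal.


Diagnosis: the characteristic-root method — this is the constant-coefficient homogeneous case — the whole solution in ε reduces to a polynomial's roots.


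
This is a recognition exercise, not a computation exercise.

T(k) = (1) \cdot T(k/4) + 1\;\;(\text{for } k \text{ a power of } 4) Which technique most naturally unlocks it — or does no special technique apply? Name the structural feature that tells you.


Verdict: the master substitution — the argument contracts 4-fold per step: reindex k exponentially and solve the linear recurrence in the new index.


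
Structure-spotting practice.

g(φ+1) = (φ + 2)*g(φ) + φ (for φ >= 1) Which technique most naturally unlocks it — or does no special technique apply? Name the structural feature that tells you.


Method: a summation factor — because the multiplier φ + 2 is index-dependent, divide through by its running product and sum the resulting differences.


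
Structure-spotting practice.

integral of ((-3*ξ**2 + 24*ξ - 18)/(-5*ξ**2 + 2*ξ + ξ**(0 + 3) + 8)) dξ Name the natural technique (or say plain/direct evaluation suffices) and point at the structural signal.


Diagnosis: partial fractions — break (-5*ξ**2 + 2*ξ + ξ**(0 + 3) + 8) into its roots and the integral splits into logarithm-sized bites.


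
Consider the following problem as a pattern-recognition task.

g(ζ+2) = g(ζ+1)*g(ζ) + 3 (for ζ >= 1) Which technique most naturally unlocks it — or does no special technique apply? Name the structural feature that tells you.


Diagnosis: no special technique — the sequence value feeds back through itself nonlinearly — linear superposition fails, and every superposition-based closed form fails with it.


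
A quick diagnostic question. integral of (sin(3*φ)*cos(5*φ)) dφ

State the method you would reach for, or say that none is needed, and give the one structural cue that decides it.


Diagnosis: a trigonometric identity — split sin(3*φ)*cos(5*φ) with the angle-addition identities: the resulting sum integrates term by term.


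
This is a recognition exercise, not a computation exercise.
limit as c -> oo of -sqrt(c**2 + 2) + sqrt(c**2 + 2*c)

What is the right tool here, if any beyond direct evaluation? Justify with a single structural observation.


Diagnosis: conjugate multiplication — the difference sqrt(c**2 + 2*c) - sqrt(c**2 + 2) is an ∞ − ∞ stalemate; its conjugate partner breaks the tie.


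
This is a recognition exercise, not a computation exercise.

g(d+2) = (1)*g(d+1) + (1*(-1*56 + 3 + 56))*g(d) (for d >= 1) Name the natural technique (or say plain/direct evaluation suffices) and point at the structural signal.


Best approach: the characteristic-root method — this is the constant-coefficient homogeneous case — the whole solution in d reduces to a polynomial's roots.


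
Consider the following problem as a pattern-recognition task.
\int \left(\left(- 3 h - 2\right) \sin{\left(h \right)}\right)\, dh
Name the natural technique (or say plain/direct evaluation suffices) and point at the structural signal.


Technique: integration by parts — - 3 h - 2 dies after finitely many derivatives while \sin{\left(h \right)} cycles under integration — the tabular/parts setup.


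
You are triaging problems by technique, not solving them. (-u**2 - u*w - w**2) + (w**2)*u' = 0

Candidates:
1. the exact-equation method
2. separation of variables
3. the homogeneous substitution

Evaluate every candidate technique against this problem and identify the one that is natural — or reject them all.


Technique: the homogeneous substitution — the slope's numerator and denominator have matching total degree, so it depends only on u/w and the ratio substitution collapses it.
- the exact-equation method: the mixed-partials test fails on this split — it is not an exact differential as presented.
- separation of variables: no division isolates the independent variable from the unknown.
- the homogeneous substitution: applies; the problem has the shape this method handles.


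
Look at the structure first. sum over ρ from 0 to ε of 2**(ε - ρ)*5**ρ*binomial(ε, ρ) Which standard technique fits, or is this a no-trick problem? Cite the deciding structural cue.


Verdict: the binomial theorem — binomial(ε, ρ) weighting matched powers of 5 and 2 is the expanded form of (5 + 2)^ε — fold it back up.


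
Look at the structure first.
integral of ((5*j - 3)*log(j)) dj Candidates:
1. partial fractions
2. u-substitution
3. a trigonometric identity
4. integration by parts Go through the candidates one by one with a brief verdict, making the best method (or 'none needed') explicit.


Verdict: integration by parts — the logarithm log(j) wants to be differentiated, not integrated; parts makes that legal.
- partial fractions: the expression is not a ratio of polynomials that decomposes further.
- u-substitution — no subexpression of the integrand pairs with its own derivative as a factor — individual terms may offer their own substitutions, but any change of variable covering the whole integral would have to be constructed from outside the expression.
- a trigonometric identity — no sine or cosine appears, so there is nothing for a trigonometric identity to act on.
- integration by parts — yes — fits the structure here.


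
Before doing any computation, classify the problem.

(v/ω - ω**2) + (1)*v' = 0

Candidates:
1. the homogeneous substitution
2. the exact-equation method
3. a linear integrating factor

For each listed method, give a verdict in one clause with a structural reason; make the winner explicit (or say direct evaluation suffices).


Method: a linear integrating factor — the unknown enters only to the first power against a nonzero forcing term — the integrating-factor template applies directly.
- the homogeneous substitution: the slope does not depend on the ratio of the variables alone.
- the exact-equation method — the mixed-partials test fails on this split — it is not an exact differential as presented.
- a linear integrating factor: yes, a natural case for it.


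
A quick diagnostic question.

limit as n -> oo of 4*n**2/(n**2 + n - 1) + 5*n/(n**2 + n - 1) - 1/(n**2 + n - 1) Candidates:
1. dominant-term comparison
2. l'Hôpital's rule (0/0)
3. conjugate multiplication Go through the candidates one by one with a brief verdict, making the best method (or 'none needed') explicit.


Diagnosis: dominant-term comparison — at large n only the top-degree terms survive; compare the leading terms and the limit falls out.
- dominant-term comparison: applies; the problem has the shape this method handles.
- l'Hôpital's rule (0/0) — no 0/0 form appears: written as one quotient, top and bottom both grow without bound, and the ratio is decided by their leading terms.
- conjugate multiplication: there are no radicals in tension whose conjugate would simplify matters.


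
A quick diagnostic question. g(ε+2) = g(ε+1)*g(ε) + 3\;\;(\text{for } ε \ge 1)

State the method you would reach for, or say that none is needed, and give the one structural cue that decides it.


Technique: no special technique — the map from one term to the next is curved, not linear, so linear closed-form machinery does not attach.


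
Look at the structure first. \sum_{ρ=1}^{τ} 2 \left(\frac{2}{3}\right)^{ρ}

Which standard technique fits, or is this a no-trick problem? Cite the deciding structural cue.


Verdict: the geometric series formula — each term is \frac{2}{3} times the previous one, so the geometric-series formula applies directly.


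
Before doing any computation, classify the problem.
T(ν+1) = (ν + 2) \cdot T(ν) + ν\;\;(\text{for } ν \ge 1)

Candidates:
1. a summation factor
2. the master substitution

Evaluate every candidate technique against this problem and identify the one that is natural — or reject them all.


Technique: a summation factor — one-term recursion with variable weight ν + 2 is solved by product normalization, not by root-finding.
- a summation factor — applicable, and directly so.
- the master substitution: no fixed divisor shrinks the index between calls.


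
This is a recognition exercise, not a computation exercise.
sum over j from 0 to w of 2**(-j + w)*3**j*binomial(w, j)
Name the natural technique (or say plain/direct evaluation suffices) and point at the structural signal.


Verdict: the binomial theorem — terms weighting binomial(w, j) against matched powers of 3 and 2 reassemble into (3 + 2)^w by the binomial theorem.


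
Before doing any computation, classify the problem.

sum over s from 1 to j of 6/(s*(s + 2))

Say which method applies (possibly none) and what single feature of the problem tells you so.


Technique: telescoping — integer-spaced poles in 6/(s*(s + 2)) are the telescoping signature in disguise.


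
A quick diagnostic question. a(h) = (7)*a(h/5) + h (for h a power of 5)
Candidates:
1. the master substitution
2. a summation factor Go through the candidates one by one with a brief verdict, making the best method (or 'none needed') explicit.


Diagnosis: the master substitution — treat m = log base 5 of h as the new clock: one recursion step advances m by one while h scales by 5.
- the master substitution — yes — fits the structure here.
- a summation factor — a divided-index call is outside the fixed-shift first-order family a summation factor normalizes.


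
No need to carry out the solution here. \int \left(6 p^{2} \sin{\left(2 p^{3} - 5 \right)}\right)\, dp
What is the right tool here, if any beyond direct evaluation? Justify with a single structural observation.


Best approach: u-substitution — set u = 2 p^{3} - 5: a constant multiple of its derivative, namely 6 p^{2}, is present as a factor once the integrand is collected, so the du is sitting there waiting.


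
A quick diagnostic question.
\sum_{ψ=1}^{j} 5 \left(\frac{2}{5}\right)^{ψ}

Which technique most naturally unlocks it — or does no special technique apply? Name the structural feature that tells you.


Verdict: the geometric series formula — consecutive terms stand in a fixed index-free ratio — the geometric sum formula closes it.


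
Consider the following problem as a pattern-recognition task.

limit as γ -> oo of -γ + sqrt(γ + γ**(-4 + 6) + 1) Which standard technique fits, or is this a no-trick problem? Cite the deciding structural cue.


Method: conjugate multiplication — neither sqrt(γ + γ**(-4 + 6) + 1) nor γ converges alone, so rewrite their difference as a conjugate-rationalized quotient first.


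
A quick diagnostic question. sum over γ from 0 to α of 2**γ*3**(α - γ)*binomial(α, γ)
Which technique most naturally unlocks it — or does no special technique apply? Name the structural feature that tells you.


Method: the binomial theorem — binomial(α, γ) weighting matched powers of 2 and 3 is the expanded form of (2 + 3)^α — fold it back up.


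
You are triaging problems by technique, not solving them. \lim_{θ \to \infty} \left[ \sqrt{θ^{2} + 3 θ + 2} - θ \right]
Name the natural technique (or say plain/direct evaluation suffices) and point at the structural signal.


Best approach: conjugate multiplication — the difference \sqrt{θ^{2} + 3 θ + 2} - θ is an ∞ − ∞ stalemate; its conjugate partner breaks the tie.


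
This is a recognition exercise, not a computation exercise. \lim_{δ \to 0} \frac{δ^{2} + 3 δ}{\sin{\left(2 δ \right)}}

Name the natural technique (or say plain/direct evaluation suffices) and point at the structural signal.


Technique: l'Hôpital's rule (0/0) — plug in 0: top and bottom both hit zero, so differentiate each and retry. The standard small-argument limits would also carry it; the rule is the systematic route.


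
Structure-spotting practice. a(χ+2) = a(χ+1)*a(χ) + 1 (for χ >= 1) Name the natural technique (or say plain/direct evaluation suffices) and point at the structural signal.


Best approach: no special technique — each new value is a nonlinear function of earlier ones — scaling arguments and superposition both fail.


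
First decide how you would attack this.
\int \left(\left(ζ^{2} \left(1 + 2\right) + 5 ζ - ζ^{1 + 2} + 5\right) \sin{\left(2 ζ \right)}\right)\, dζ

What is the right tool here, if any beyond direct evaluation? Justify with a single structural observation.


Verdict: integration by parts — the integrand splits as (ζ^{2} \left(1 + 2\right) + 5 ζ - ζ^{1 + 2} + 5) times \sin{\left(2 ζ \right)} — repeatedly differentiating the polynomial part kills it, which is the parts ladder.


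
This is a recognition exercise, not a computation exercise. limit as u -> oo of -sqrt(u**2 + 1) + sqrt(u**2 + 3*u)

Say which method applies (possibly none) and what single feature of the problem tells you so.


Best approach: conjugate multiplication — this difference gives up after one conjugate multiplication — the radical structure cancels against its conjugate.


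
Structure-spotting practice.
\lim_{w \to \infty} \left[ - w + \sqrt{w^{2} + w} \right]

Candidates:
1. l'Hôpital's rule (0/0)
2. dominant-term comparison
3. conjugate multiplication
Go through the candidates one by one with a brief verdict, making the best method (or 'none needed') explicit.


Diagnosis: conjugate multiplication — an infinity-minus-infinity difference with a surviving radical — multiply by the conjugate to cancel the divergence.
- l'Hôpital's rule (0/0): no quotient structure at all: the clash is ∞ minus ∞, which rationalizing converts into a tractable ratio.
- dominant-term comparison: no ranking of term growth rates resolves the limit here.
- conjugate multiplication: a fit — the right tool for this form.


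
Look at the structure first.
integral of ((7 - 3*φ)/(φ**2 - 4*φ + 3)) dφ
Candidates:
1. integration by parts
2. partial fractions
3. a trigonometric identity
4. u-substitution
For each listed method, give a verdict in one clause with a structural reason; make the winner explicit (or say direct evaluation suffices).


Best approach: partial fractions — the bottom factors while the top stays lower-degree — split into simple fractions and integrate piece by piece.
- integration by parts: the integrand does not split as a nonconstant polynomial times an exp, sine, cosine of a linear argument, or logarithm — no polynomial-kernel parts product to differentiate one side of.
- partial fractions: applies; the problem has the shape this method handles.
- a trigonometric identity: there is no trigonometric structure at all — the integrand carries no sine or cosine to rewrite.
- u-substitution — no subexpression of the integrand pairs with its own derivative as a factor — individual terms may offer their own substitutions, but any change of variable covering the whole integral would have to be constructed from outside the expression.


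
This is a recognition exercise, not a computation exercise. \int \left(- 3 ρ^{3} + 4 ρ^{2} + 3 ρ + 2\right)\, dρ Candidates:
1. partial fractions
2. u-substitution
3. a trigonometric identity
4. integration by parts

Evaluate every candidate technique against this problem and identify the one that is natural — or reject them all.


Best approach: no special technique — a term-by-term power-rule job in ρ; no substitution or rearrangement earns its keep here.
- partial fractions — there is no rational-function structure to decompose.
- u-substitution: any workable substitution here is cosmetic — the integrand is already in directly integrable form.
- a trigonometric identity — there is no trigonometric structure at all — the integrand carries no sine or cosine to rewrite.
- integration by parts: parts would only shuffle a directly integrable integrand.
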